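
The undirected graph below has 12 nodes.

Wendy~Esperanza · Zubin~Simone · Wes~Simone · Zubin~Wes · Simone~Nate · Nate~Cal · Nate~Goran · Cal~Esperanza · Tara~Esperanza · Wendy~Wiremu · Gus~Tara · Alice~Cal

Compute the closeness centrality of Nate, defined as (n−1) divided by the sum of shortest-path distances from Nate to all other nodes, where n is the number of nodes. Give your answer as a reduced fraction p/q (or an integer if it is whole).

11/25

Distances from Nate: Alice:2, Cal:1, Esperanza:2, Goran:1, Gus:4, Simone:1, Tara:3, Wendy:3, Wes:2, Wiremu:4, Zubin:2. Sum = 25.
n = 12, so closeness = 11/25.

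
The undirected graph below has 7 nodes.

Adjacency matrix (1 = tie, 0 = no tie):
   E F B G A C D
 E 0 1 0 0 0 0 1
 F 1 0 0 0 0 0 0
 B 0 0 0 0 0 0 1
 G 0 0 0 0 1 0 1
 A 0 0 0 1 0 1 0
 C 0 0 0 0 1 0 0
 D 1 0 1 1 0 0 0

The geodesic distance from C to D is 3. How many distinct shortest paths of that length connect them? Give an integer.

The shortest distance is 3, and the only length-3 path is C–A–G–D. So there is exactly 1 shortest path.

1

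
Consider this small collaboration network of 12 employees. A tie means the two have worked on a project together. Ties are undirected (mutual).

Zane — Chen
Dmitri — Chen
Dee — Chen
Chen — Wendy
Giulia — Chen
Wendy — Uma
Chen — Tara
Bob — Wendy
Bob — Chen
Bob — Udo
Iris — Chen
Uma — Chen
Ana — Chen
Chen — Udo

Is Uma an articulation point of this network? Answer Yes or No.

No

Even without Uma, every remaining node can still reach every other (the residual graph is connected), so Uma is not a cut vertex.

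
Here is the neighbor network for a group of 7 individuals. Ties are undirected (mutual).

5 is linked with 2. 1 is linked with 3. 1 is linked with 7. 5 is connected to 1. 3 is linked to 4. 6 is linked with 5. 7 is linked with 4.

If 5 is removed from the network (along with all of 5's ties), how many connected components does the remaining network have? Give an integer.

3

Without 5, the remaining ties split the others into: {1, 3, 4, 7}; {6}; {2}.
That's 3 separate components.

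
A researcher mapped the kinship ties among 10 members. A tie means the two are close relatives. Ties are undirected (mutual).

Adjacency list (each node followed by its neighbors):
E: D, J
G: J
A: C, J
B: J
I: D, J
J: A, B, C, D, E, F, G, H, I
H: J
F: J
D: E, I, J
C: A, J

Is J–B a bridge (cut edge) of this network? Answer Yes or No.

Without the J–B edge there is no alternate route between J and B, so the network disconnects. It is a bridge.

Yes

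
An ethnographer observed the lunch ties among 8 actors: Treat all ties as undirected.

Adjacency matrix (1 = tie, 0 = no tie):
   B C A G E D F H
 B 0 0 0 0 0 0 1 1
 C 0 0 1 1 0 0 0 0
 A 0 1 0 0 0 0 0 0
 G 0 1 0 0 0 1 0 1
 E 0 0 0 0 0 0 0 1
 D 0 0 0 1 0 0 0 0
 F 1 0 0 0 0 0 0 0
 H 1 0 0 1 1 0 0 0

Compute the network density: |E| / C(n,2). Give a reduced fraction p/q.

There are 7 edges and 8 nodes, so the maximum possible is C(8,2) = 28.
Density = 7/28 = 1/4.

1/4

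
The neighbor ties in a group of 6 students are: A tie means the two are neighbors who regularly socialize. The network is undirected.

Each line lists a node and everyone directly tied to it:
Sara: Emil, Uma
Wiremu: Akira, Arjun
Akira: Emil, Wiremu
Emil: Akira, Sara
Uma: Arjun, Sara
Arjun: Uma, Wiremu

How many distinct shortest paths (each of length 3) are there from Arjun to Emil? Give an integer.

The shortest distance is 3. The length-3 paths are: Arjun–Wiremu–Akira–Emil; Arjun–Uma–Sara–Emil.
That gives 2 distinct shortest paths.

2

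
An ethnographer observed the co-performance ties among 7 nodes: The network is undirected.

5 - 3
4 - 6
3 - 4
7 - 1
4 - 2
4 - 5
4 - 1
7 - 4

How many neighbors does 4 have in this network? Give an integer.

4 is directly tied to 1, 2, 3, 5, 6, and 7. That is 6 neighbors, so the degree of 4 is 6.

6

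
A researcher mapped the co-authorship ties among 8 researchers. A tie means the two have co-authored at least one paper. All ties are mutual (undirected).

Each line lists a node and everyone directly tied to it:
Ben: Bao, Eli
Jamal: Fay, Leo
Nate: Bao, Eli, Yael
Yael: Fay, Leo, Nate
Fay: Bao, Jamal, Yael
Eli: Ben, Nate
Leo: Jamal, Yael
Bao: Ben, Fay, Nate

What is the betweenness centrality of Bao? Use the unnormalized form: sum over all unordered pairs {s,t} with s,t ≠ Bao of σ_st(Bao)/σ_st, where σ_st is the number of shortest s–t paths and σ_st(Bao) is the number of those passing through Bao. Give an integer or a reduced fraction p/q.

71/12

Pairs whose geodesics pass through Bao — Yael–Ben: 2/3; Leo–Ben: 3/4; Jamal–Ben: 1; Jamal–Eli: 2/4; Jamal–Nate: 1/3; Fay–Ben: 1; Fay–Eli: 2/3; Fay–Nate: 1/2; Ben–Nate: 1/2.
All other pairs contribute 0.
Summing the contributions gives betweenness(Bao) = 71/12.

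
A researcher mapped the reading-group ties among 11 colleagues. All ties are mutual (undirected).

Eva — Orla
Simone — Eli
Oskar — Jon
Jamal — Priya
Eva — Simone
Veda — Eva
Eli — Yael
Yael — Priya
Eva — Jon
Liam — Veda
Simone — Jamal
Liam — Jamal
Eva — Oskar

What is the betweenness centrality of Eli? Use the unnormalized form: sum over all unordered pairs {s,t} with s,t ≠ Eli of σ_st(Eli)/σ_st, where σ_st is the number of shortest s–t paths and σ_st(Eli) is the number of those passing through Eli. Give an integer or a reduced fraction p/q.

Pairs whose geodesics pass through Eli — Orla–Yael: 1; Simone–Yael: 1; Veda–Yael: 1/2; Jon–Yael: 1; Eva–Yael: 1; Oskar–Yael: 1.
All other pairs contribute 0.
Summing the contributions gives betweenness(Eli) = 11/2.

11/2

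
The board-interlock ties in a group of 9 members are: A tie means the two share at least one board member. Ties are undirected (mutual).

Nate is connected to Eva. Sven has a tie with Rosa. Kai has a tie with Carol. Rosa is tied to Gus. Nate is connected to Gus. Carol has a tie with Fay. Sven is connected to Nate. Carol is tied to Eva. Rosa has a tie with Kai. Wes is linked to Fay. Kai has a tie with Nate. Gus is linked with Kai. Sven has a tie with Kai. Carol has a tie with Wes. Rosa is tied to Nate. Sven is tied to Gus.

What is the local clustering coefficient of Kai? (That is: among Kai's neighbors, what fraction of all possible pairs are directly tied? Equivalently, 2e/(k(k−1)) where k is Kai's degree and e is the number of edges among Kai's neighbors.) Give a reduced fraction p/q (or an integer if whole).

3/5

Kai's neighbors: Carol, Gus, Nate, Rosa, and Sven (k = 5).
Possible neighbor pairs: C(5,2) = 10. Edges among them: Gus–Nate, Gus–Rosa, Gus–Sven, Nate–Rosa, Nate–Sven, Rosa–Sven → e = 6.
Clustering(Kai) = 6/10 = 3/5.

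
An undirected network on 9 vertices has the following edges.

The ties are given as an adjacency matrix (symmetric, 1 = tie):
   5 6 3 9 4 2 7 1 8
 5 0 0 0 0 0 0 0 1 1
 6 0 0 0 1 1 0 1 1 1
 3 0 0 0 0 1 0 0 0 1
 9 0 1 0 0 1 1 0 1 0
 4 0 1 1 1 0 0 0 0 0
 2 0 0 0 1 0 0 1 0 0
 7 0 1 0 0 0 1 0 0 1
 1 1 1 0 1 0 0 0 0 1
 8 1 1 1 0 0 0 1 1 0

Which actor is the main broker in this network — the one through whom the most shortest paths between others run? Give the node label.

8

Unnormalized betweenness of each node: 1:3, 2:1/2, 3:3/4, 4:2, 5:0, 6:4, 7:5/2, 8:7, 9:17/4.
8 has the largest value, 7, making it the main broker — the node through which the most shortest paths run.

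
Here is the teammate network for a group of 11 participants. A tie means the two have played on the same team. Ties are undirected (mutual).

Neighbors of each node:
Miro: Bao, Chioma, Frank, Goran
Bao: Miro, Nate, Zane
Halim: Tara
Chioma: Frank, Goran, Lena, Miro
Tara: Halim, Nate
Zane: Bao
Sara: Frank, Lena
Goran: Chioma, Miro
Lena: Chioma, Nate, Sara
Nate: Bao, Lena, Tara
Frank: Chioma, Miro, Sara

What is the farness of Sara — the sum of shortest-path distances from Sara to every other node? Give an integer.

25

Distances from Sara: Bao:3, Chioma:2, Frank:1, Goran:3, Halim:4, Lena:1, Miro:2, Nate:2, Tara:3, Zane:4.
Sum = 3 + 2 + 1 + 3 + 4 + 1 + 2 + 2 + 3 + 4 = 25.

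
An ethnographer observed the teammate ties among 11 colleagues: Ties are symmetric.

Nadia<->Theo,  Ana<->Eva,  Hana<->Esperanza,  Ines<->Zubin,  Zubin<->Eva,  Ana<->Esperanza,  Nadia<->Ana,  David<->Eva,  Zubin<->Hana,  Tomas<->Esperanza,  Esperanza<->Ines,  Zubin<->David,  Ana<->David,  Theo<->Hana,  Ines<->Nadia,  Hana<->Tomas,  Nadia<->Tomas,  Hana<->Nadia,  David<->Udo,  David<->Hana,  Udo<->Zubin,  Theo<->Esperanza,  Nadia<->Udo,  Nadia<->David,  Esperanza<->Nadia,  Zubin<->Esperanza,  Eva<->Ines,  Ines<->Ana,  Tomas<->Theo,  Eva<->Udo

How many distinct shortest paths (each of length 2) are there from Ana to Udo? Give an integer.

3

The shortest distance is 2. The length-2 paths are: Ana–David–Udo; Ana–Eva–Udo; Ana–Nadia–Udo.
That gives 3 distinct shortest paths.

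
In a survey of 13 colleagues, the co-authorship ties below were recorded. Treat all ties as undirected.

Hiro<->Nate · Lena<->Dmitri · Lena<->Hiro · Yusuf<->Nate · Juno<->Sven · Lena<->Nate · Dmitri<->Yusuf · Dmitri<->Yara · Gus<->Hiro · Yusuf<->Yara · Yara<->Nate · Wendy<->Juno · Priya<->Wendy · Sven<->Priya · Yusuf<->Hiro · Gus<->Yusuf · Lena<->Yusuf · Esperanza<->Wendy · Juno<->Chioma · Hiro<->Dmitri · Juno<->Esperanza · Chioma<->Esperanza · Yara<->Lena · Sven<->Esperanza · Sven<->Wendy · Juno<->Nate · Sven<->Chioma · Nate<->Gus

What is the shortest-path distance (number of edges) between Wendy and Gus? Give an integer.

One shortest route is Wendy – Juno – Nate – Gus, which uses 3 edges, and at distance 2 from Wendy we only reach {Chioma, Nate}, which does not include Gus. So d(Wendy,Gus) = 3.

3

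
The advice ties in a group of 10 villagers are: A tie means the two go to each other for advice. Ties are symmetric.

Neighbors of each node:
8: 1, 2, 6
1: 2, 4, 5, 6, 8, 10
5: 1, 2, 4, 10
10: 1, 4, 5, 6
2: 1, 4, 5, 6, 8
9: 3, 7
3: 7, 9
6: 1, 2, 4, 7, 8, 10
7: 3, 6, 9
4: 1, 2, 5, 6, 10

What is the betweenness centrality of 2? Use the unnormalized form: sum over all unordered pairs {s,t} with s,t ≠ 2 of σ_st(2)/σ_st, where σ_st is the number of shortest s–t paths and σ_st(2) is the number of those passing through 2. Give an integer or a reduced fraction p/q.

11/6

Pairs whose geodesics pass through 2 — 4–8: 1/3; 8–5: 1/2; 6–5: 1/4; 5–7: 1/4; 5–3: 1/4; 5–9: 1/4.
All other pairs contribute 0.
Summing the contributions gives betweenness(2) = 11/6.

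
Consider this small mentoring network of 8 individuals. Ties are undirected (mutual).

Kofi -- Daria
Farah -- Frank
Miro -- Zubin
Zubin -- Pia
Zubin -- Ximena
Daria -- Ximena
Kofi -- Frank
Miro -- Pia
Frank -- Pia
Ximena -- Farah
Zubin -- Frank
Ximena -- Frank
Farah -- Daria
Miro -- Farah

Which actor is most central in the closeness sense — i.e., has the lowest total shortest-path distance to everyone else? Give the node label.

Frank

Farness (sum of distances to all others) for each node — Daria:12, Farah:10, Frank:9, Kofi:13, Miro:12, Pia:12, Ximena:10, Zubin:10.
The smallest farness is 9, for Frank, so Frank has the highest closeness.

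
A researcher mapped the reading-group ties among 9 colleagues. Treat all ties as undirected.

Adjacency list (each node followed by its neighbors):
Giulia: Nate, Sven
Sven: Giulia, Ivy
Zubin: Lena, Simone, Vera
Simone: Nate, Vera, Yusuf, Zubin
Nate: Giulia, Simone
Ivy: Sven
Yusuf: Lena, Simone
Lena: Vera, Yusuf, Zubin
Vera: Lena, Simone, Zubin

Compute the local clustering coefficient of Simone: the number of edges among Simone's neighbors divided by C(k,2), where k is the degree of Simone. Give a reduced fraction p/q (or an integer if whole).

Simone's neighbors: Nate, Vera, Yusuf, and Zubin (k = 4).
Possible neighbor pairs: C(4,2) = 6. Edges among them: Vera–Zubin → e = 1.
Clustering(Simone) = 1/6.

1/6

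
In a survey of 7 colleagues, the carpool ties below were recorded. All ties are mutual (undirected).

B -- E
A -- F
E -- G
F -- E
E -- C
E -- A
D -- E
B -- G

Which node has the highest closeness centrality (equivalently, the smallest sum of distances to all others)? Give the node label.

E

Farness (sum of distances to all others) for each node — A:10, B:10, C:11, D:11, E:6, F:10, G:10.
The smallest farness is 6, for E, so E has the highest closeness.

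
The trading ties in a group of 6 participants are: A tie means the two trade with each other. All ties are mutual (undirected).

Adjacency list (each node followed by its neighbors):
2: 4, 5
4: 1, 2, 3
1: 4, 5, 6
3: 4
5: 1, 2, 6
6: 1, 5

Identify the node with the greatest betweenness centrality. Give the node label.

4

Unnormalized betweenness of each node: 1:3, 2:1, 3:0, 4:9/2, 5:3/2, 6:0.
4 has the largest value, 9/2, making it the main broker — the node through which the most shortest paths run.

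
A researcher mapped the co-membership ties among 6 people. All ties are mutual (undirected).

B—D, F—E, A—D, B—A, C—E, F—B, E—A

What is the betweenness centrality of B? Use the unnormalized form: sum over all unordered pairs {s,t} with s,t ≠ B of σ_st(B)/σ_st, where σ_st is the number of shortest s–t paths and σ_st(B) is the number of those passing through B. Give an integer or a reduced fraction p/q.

Pairs whose geodesics pass through B — D–F: 1; A–F: 1/2.
All other pairs contribute 0.
Summing the contributions gives betweenness(B) = 3/2.

3/2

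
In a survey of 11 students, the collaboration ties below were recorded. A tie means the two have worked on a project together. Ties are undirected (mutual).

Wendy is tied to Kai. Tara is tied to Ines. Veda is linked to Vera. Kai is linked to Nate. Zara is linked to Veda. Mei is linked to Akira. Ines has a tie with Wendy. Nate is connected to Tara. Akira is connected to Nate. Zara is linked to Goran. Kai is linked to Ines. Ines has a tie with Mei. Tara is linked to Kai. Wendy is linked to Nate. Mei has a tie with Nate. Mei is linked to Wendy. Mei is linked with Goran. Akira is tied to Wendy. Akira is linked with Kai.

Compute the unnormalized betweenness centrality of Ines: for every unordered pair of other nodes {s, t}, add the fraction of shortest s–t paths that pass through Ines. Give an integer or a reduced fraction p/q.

Pairs whose geodesics pass through Ines — Wendy–Tara: 1/3; Mei–Tara: 1/2; Mei–Kai: 1/4; Tara–Veda: 1/2; Tara–Zara: 1/2; Tara–Vera: 1/2; Tara–Goran: 1/2; Kai–Veda: 1/4; Kai–Zara: 1/4; Kai–Vera: 1/4; Kai–Goran: 1/4.
All other pairs contribute 0.
Summing the contributions gives betweenness(Ines) = 49/12.

49/12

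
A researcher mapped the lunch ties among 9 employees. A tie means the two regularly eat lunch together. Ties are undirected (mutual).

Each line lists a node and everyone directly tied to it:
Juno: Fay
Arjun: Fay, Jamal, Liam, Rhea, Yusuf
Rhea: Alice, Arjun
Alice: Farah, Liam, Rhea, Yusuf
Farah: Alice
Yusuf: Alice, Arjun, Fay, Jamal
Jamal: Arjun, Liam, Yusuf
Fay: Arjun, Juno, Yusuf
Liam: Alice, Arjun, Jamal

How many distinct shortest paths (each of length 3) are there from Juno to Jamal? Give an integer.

2

The shortest distance is 3. The length-3 paths are: Juno–Fay–Arjun–Jamal; Juno–Fay–Yusuf–Jamal.
That gives 2 distinct shortest paths.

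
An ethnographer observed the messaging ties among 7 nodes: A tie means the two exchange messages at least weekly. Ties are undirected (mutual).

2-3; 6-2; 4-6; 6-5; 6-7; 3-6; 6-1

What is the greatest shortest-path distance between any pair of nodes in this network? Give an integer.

2

Eccentricity of each node (its greatest distance to any other): 1:2, 2:2, 3:2, 4:2, 5:2, 6:1, 7:2.
The maximum eccentricity is 2, realized for instance by the pair 2–4 via 2 – 6 – 4. So the diameter is 2.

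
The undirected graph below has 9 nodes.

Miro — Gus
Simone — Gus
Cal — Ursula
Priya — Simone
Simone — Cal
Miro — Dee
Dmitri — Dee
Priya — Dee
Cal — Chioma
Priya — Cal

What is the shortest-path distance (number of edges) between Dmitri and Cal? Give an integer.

3

One shortest route is Dmitri – Dee – Priya – Cal, which uses 3 edges, and at distance 2 from Dmitri we only reach {Miro, Priya}, which does not include Cal. So d(Dmitri,Cal) = 3.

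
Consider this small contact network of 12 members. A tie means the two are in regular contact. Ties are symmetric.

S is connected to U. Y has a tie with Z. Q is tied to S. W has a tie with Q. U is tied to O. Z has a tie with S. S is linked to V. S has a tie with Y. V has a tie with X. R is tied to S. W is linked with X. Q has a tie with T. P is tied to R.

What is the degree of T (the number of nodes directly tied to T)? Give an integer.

1

T is directly tied to Q. That is 1 neighbor, so the degree of T is 1.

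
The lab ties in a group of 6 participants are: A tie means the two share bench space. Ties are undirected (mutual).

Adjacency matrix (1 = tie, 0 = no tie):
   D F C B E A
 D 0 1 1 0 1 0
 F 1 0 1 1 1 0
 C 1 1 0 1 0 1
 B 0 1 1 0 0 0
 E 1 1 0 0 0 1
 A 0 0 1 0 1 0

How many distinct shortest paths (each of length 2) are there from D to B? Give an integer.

2

The shortest distance is 2. The length-2 paths are: D–F–B; D–C–B.
That gives 2 distinct shortest paths.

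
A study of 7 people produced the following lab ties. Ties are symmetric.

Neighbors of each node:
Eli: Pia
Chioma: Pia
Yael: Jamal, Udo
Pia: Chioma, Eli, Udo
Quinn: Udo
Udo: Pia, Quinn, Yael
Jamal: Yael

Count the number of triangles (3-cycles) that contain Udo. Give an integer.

0

Udo's neighbors are Pia, Quinn, and Yael, but none of them are tied to each other, so no triangle contains Udo.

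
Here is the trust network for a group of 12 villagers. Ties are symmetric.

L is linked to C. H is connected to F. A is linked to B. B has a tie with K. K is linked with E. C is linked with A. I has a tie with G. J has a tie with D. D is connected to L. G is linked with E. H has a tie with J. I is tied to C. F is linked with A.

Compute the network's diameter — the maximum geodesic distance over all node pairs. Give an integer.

6

Eccentricity of each node (its greatest distance to any other): A:3, B:4, C:3, D:5, E:6, F:4, G:5, H:5, I:4, J:6, K:5, L:4.
The maximum eccentricity is 6, realized for instance by the pair J–E via J – D – L – C – I – G – E. So the diameter is 6.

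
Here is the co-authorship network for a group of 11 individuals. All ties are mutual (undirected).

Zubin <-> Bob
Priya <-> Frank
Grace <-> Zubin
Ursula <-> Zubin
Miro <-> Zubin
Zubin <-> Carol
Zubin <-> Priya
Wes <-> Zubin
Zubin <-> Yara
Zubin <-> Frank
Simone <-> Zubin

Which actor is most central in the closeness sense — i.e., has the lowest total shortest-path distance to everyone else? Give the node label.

Farness (sum of distances to all others) for each node — Bob:19, Carol:19, Frank:18, Grace:19, Miro:19, Priya:18, Simone:19, Ursula:19, Wes:19, Yara:19, Zubin:10.
The smallest farness is 10, for Zubin, so Zubin has the highest closeness.

Zubin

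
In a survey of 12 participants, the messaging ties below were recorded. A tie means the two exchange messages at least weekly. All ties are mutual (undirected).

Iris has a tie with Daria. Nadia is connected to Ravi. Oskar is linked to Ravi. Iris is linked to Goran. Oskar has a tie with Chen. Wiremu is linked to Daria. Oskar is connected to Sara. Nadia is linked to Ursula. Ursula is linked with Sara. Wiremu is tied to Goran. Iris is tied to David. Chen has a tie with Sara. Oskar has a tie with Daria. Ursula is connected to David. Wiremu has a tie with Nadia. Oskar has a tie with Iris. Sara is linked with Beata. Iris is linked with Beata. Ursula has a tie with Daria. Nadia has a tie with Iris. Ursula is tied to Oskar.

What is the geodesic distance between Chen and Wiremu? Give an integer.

One shortest route is Chen – Oskar – Daria – Wiremu, which uses 3 edges, and at distance 2 from Chen we only reach {Beata, Daria, Iris, Ravi, Ursula}, which does not include Wiremu. So d(Chen,Wiremu) = 3.

3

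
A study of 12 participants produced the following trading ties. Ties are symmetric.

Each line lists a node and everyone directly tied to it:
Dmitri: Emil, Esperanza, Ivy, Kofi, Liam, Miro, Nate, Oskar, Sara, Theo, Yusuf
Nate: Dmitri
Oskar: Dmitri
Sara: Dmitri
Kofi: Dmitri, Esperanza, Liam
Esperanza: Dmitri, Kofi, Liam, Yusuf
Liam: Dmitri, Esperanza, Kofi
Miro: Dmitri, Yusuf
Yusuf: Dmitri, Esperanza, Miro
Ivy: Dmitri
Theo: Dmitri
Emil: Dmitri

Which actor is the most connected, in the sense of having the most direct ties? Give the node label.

Degrees — Dmitri:11, Emil:1, Esperanza:4, Ivy:1, Kofi:3, Liam:3, Miro:2, Nate:1, Oskar:1, Sara:1, Theo:1, Yusuf:3.
The maximum is 11, attained only by Dmitri.

Dmitri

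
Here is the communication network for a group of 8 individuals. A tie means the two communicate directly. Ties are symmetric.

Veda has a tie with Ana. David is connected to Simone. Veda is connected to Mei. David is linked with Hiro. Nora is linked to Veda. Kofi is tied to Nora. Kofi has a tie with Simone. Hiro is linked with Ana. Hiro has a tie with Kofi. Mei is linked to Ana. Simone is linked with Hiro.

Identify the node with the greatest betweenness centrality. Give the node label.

Unnormalized betweenness of each node: Ana:6, David:0, Hiro:8, Kofi:7/2, Mei:0, Nora:2, Simone:1, Veda:5/2.
Hiro has the largest value, 8, making it the main broker — the node through which the most shortest paths run.

Hiro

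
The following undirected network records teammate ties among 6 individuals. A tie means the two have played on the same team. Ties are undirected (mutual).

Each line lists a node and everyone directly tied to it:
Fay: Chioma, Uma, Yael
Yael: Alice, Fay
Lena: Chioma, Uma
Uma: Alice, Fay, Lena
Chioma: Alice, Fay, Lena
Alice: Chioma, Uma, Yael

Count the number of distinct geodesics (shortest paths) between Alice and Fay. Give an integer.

The shortest distance is 2. The length-2 paths are: Alice–Chioma–Fay; Alice–Uma–Fay; Alice–Yael–Fay.
That gives 3 distinct shortest paths.

3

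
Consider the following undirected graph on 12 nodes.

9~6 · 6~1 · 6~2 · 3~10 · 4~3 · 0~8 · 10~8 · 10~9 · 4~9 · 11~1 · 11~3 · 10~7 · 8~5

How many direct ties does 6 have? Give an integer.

6 is directly tied to 1, 2, and 9. That is 3 neighbors, so the degree of 6 is 3.

3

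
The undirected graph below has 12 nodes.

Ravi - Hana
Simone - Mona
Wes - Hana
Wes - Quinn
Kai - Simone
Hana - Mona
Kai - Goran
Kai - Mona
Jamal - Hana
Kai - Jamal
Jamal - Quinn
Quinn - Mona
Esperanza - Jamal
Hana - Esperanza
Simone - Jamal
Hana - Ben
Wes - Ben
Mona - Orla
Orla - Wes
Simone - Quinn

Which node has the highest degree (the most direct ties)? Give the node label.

Hana

Degrees — Ben:2, Esperanza:2, Goran:1, Hana:6, Jamal:5, Kai:4, Mona:5, Orla:2, Quinn:4, Ravi:1, Simone:4, Wes:4.
The maximum is 6, attained only by Hana.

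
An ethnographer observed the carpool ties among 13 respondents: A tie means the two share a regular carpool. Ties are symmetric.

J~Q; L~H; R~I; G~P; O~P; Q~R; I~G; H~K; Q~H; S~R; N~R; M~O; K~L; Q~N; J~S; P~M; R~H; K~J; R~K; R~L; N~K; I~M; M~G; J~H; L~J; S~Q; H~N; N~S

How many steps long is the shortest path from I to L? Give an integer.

One shortest route is I – R – L, which uses 2 edges, and I and L are not directly tied, so nothing shorter exists. So d(I,L) = 2.

2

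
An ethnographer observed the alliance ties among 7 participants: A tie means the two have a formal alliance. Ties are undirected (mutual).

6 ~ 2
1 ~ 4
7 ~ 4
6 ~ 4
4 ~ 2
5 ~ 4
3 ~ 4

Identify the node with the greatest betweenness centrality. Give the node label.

4

Unnormalized betweenness of each node: 1:0, 2:0, 3:0, 4:14, 5:0, 6:0, 7:0.
4 has the largest value, 14, making it the main broker — the node through which the most shortest paths run.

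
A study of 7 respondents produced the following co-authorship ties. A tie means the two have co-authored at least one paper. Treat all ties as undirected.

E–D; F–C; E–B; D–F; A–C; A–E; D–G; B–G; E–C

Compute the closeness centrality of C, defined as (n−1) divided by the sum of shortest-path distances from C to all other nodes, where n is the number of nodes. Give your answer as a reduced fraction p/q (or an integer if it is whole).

3/5

Distances from C: A:1, B:2, D:2, E:1, F:1, G:3. Sum = 10.
n = 7, so closeness = 6/10 = 3/5.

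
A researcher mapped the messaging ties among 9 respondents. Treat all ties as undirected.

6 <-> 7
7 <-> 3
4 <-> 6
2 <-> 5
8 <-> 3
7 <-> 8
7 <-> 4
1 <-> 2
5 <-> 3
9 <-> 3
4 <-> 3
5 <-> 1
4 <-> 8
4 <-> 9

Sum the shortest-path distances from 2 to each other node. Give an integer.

20

Distances from 2: 1:1, 3:2, 4:3, 5:1, 6:4, 7:3, 8:3, 9:3.
Sum = 1 + 2 + 3 + 1 + 4 + 3 + 3 + 3 = 20.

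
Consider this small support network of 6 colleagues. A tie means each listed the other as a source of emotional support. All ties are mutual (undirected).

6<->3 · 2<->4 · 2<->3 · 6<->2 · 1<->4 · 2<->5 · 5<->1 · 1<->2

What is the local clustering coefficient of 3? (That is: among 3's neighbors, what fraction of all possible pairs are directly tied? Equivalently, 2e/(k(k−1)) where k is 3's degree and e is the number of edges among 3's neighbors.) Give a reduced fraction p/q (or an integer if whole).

1

3's neighbors: 2 and 6 (k = 2).
Possible neighbor pairs: C(2,2) = 1. Edges among them: 2–6 → e = 1.
Clustering(3) = 1/1.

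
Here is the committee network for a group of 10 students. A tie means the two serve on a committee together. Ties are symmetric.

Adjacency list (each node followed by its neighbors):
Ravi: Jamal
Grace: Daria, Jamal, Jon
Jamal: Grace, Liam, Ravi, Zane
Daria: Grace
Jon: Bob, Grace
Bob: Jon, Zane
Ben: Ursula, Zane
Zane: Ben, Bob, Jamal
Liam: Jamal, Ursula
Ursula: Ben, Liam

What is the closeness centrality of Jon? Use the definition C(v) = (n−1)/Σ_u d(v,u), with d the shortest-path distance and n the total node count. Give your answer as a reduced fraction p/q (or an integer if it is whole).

3/7

Distances from Jon: Ben:3, Bob:1, Daria:2, Grace:1, Jamal:2, Liam:3, Ravi:3, Ursula:4, Zane:2. Sum = 21.
n = 10, so closeness = 9/21 = 3/7.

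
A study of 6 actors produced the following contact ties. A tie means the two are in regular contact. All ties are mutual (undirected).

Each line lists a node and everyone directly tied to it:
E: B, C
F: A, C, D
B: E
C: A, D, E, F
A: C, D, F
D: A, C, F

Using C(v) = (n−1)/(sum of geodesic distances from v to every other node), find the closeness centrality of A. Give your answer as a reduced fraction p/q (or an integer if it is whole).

5/8

Distances from A: B:3, C:1, D:1, E:2, F:1. Sum = 8.
n = 6, so closeness = 5/8.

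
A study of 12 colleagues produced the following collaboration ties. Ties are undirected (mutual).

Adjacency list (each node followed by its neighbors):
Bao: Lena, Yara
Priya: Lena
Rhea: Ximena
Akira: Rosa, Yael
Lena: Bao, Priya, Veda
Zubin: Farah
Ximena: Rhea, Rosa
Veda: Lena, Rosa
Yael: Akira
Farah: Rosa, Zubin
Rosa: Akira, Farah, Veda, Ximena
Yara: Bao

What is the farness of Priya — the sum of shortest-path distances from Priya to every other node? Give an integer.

38

Distances from Priya: Akira:4, Bao:2, Farah:4, Lena:1, Rhea:5, Rosa:3, Veda:2, Ximena:4, Yael:5, Yara:3, Zubin:5.
Sum = 4 + 2 + 4 + 1 + 5 + 3 + 2 + 4 + 5 + 3 + 5 = 38.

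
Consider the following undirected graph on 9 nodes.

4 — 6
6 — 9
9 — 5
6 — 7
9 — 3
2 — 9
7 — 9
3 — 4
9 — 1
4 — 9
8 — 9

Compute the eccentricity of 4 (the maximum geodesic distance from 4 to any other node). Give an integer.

2

Distances from 4: 1:2, 2:2, 3:1, 5:2, 6:1, 7:2, 8:2, 9:1.
The largest is 2 (to 7, 2, 1, 5, and 8), so the eccentricity of 4 is 2.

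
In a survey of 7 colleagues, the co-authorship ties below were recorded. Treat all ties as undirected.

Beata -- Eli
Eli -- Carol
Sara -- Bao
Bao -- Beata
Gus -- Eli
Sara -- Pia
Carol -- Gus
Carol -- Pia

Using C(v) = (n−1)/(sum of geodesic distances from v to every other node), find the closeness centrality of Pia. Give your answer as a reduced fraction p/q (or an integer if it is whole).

6/11

Distances from Pia: Bao:2, Beata:3, Carol:1, Eli:2, Gus:2, Sara:1. Sum = 11.
n = 7, so closeness = 6/11.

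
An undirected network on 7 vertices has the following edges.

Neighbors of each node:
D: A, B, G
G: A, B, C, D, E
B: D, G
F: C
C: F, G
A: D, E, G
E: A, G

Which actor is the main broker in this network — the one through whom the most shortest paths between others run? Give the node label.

G

Unnormalized betweenness of each node: A:1/2, B:0, C:5, D:1/2, E:0, F:0, G:10.
G has the largest value, 10, making it the main broker — the node through which the most shortest paths run.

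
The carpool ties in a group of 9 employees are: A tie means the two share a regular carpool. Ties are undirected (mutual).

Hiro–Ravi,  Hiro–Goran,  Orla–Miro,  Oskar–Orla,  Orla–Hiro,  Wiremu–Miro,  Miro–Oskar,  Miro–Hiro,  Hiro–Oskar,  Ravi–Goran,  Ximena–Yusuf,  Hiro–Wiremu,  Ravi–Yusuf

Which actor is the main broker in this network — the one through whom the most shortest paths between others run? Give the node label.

Hiro

Unnormalized betweenness of each node: Goran:0, Hiro:17, Miro:1, Orla:0, Oskar:0, Ravi:12, Wiremu:0, Ximena:0, Yusuf:7.
Hiro has the largest value, 17, making it the main broker — the node through which the most shortest paths run.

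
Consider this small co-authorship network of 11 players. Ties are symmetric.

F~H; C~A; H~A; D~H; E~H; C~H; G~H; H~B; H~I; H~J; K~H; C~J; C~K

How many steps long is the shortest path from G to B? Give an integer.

2

One shortest route is G – H – B, which uses 2 edges, and G and B are not directly tied, so nothing shorter exists. So d(G,B) = 2.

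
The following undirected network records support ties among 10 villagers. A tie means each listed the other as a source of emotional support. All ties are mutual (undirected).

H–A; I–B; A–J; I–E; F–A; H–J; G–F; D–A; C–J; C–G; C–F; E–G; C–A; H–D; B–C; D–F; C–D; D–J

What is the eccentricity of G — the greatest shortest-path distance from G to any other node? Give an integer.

Distances from G: A:2, B:2, C:1, D:2, E:1, F:1, H:3, I:2, J:2.
The largest is 3 (to H), so the eccentricity of G is 3.

3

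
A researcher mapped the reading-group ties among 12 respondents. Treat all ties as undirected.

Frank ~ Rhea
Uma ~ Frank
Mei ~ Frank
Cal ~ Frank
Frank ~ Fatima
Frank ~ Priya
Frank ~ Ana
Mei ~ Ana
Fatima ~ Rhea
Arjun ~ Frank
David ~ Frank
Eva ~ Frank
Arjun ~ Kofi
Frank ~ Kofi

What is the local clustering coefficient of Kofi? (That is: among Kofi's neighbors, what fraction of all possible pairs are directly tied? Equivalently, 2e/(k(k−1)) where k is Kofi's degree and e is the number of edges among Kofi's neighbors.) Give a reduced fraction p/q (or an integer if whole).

Kofi's neighbors: Arjun and Frank (k = 2).
Possible neighbor pairs: C(2,2) = 1. Edges among them: Arjun–Frank → e = 1.
Clustering(Kofi) = 1/1.

1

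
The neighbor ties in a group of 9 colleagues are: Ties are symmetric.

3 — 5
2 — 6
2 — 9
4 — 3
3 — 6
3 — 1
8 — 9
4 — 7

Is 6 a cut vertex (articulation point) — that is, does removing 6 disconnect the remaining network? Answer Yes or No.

Yes

Removing 6 leaves {1, 3, 4, 5, and 7} with no path to {2, 8, and 9}, so the network splits into 2 components. 6 is a cut vertex.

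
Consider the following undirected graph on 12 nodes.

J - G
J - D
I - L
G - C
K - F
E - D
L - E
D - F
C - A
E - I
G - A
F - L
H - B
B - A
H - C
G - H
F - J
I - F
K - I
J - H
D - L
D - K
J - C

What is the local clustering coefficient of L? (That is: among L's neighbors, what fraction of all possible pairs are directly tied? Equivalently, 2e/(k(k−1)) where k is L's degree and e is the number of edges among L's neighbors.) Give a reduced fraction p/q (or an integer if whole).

L's neighbors: D, E, F, and I (k = 4).
Possible neighbor pairs: C(4,2) = 6. Edges among them: D–E, D–F, E–I, F–I → e = 4.
Clustering(L) = 4/6 = 2/3.

2/3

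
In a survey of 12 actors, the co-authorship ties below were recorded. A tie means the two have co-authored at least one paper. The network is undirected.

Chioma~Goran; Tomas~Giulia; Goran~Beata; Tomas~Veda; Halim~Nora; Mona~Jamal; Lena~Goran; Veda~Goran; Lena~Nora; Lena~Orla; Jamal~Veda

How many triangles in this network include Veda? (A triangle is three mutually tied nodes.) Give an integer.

0

Veda's neighbors are Goran, Jamal, and Tomas, but none of them are tied to each other, so no triangle contains Veda.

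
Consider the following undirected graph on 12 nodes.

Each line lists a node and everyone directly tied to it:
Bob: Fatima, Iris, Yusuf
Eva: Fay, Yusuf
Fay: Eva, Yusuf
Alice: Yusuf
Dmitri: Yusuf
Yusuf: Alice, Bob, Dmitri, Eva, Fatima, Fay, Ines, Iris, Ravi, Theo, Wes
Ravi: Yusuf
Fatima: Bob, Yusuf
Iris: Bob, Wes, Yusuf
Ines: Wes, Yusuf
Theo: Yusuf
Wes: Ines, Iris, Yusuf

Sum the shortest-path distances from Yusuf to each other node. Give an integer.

Distances from Yusuf: Alice:1, Bob:1, Dmitri:1, Eva:1, Fatima:1, Fay:1, Ines:1, Iris:1, Ravi:1, Theo:1, Wes:1.
Sum = 1 + 1 + 1 + 1 + 1 + 1 + 1 + 1 + 1 + 1 + 1 = 11.

11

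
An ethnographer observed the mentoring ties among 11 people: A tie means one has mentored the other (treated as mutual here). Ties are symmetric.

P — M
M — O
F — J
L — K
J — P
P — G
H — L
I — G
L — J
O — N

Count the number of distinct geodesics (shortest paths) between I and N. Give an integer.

The shortest distance is 5, and the only length-5 path is I–G–P–M–O–N. So there is exactly 1 shortest path.

1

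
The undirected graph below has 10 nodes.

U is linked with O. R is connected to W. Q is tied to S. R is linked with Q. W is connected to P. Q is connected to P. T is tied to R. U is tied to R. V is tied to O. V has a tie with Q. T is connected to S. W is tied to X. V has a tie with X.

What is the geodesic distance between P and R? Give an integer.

2

One shortest route is P – W – R, which uses 2 edges, and P and R are not directly tied, so nothing shorter exists. So d(P,R) = 2.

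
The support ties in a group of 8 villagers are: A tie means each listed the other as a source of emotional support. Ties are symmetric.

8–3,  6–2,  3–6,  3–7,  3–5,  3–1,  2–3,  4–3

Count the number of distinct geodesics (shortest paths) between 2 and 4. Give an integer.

1

The shortest distance is 2, and the only length-2 path is 2–3–4. So there is exactly 1 shortest path.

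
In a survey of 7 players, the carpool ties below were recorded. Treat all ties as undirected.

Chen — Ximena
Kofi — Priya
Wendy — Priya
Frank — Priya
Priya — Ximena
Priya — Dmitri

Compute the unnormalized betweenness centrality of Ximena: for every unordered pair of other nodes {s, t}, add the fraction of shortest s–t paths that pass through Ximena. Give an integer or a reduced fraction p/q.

5

Pairs whose geodesics pass through Ximena — Dmitri–Chen: 1; Priya–Chen: 1; Wendy–Chen: 1; Kofi–Chen: 1; Frank–Chen: 1.
All other pairs contribute 0.
Summing the contributions gives betweenness(Ximena) = 5.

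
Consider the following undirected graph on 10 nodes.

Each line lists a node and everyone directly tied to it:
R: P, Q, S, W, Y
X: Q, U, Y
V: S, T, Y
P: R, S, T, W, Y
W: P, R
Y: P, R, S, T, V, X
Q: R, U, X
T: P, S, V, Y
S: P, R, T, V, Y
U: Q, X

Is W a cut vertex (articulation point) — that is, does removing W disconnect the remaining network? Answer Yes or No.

No

Even without W, every remaining node can still reach every other (the residual graph is connected), so W is not a cut vertex.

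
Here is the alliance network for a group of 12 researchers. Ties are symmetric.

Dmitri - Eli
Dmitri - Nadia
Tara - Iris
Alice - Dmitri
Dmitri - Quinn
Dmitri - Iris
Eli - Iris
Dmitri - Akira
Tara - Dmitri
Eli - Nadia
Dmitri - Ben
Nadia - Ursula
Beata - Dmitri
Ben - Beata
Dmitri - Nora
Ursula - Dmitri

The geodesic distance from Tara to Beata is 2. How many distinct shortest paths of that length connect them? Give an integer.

The shortest distance is 2, and the only length-2 path is Tara–Dmitri–Beata. So there is exactly 1 shortest path.

1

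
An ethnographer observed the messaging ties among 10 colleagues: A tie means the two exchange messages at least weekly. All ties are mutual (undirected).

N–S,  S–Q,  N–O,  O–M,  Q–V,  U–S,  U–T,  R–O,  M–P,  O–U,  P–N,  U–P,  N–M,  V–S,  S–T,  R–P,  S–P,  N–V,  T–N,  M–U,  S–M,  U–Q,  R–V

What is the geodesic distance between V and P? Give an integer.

2

One shortest route is V – N – P, which uses 2 edges, and V and P are not directly tied, so nothing shorter exists. So d(V,P) = 2.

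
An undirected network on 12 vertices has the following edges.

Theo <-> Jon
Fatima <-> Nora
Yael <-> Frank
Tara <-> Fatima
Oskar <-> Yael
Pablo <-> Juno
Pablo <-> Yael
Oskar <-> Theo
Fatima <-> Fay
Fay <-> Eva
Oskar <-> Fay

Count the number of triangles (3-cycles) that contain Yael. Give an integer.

Yael's neighbors are Frank, Oskar, and Pablo, but none of them are tied to each other, so no triangle contains Yael.

0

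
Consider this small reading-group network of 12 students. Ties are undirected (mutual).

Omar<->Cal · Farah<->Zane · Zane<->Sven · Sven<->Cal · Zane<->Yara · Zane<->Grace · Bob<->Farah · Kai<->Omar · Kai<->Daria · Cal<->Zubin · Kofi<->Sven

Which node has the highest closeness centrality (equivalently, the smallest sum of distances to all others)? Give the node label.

Farness (sum of distances to all others) for each node — Bob:43, Cal:25, Daria:49, Farah:33, Grace:35, Kai:39, Kofi:33, Omar:31, Sven:23, Yara:35, Zane:25, Zubin:35.
The smallest farness is 23, for Sven, so Sven has the highest closeness.

Sven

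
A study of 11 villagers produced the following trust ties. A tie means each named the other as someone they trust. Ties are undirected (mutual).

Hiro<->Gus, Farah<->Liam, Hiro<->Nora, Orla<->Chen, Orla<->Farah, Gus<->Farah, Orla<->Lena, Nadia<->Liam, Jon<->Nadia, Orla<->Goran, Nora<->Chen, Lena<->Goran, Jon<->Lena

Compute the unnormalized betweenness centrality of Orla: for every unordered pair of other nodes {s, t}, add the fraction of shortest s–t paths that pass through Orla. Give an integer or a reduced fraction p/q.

61/3

Pairs whose geodesics pass through Orla — Liam–Lena: 1/2; Liam–Goran: 1; Liam–Chen: 1; Liam–Nora: 1/2; Nadia–Chen: 2/2; Nadia–Nora: 2/3; Jon–Chen: 1; Jon–Nora: 1; Jon–Hiro: 2/3; Jon–Gus: 1/2; Jon–Farah: 1/2; Lena–Chen: 1; Lena–Nora: 1; Lena–Hiro: 2/2 … (+10 more pairs).
All other pairs contribute 0.
Summing the contributions gives betweenness(Orla) = 61/3.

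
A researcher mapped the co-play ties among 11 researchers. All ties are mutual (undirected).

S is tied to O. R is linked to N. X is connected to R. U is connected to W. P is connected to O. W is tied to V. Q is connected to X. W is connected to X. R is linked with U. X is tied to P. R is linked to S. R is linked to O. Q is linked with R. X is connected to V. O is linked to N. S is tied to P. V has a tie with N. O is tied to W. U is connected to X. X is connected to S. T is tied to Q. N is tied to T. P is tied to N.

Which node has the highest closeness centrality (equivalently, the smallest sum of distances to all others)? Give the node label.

Farness (sum of distances to all others) for each node — N:15, O:15, P:16, Q:17, R:14, S:17, T:21, U:18, V:17, W:17, X:13.
The smallest farness is 13, for X, so X has the highest closeness.

X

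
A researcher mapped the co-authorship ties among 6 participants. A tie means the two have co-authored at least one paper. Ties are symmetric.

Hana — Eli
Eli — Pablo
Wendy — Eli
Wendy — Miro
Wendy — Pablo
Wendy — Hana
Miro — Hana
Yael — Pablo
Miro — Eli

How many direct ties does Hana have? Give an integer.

Hana is directly tied to Eli, Miro, and Wendy. That is 3 neighbors, so the degree of Hana is 3.

3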